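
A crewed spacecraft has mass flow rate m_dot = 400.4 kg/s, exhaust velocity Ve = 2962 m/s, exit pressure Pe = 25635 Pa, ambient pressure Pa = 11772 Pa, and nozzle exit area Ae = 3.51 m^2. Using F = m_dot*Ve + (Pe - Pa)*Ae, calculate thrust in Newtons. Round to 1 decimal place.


Step 1: Momentum thrust = m_dot * Ve = 400.4 * 2962 = 1185984.8 N
Step 2: Pressure thrust = (Pe - Pa) * Ae = (25635 - 11772) * 3.51 = 48659.13 N
Step 3: Total thrust F = 1185984.8 + 48659.13 = 1234643.9 N

1234643.9


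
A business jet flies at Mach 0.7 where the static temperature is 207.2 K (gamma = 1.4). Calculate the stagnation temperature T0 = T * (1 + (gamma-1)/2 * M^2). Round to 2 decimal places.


Step 1: (gamma-1)/2 = 0.2
Step 2: M^2 = 0.49
Step 3: 1 + 0.2 * 0.49 = 1.098
Step 4: T0 = 207.2 * 1.098 = 227.51 K

227.51


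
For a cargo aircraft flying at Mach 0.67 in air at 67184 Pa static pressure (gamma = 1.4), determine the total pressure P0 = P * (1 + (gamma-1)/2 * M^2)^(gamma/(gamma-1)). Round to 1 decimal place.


Step 1: (gamma-1)/2 * M^2 = 0.2 * 0.4489 = 0.08978
Step 2: 1 + 0.08978 = 1.08978
Step 3: Exponent gamma/(gamma-1) = 3.5
Step 4: P0 = 67184 * 1.08978^3.5 = 90772.0 Pa

90772.0


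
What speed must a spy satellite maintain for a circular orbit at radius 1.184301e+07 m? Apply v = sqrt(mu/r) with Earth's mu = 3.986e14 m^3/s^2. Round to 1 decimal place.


Step 1: mu / r = 3.986e14 / 1.184301e+07 = 33656984.162
Step 2: v = sqrt(33656984.162) = 5801.5 m/s

5801.5


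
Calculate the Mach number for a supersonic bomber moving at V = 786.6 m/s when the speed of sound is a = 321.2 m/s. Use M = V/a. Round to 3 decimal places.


Step 1: M = V / a = 786.6 / 321.2
Step 2: M = 2.449

2.449


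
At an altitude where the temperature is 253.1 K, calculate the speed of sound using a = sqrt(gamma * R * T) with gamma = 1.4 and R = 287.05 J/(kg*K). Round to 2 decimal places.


Step 1: gamma * R * T = 1.4 * 287.05 * 253.1 = 101713.297
Step 2: a = sqrt(101713.297) = 318.93 m/s

318.93


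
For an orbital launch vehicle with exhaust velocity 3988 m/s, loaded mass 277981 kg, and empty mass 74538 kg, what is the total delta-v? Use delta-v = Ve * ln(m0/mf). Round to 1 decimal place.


Step 1: Mass ratio m0/mf = 277981 / 74538 = 3.729386
Step 2: ln(3.729386) = 1.316244
Step 3: delta-v = 3988 * 1.316244 = 5249.2 m/s

5249.2


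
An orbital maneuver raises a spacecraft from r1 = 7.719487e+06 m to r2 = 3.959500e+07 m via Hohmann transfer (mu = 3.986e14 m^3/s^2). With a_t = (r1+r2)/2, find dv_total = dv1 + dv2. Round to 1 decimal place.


Step 1: Transfer semi-major axis a_t = (7.719487e+06 + 3.959500e+07) / 2 = 2.365724e+07 m
Step 2: v1 (circular at r1) = sqrt(mu/r1) = 7185.79 m/s
Step 3: v_t1 = sqrt(mu*(2/r1 - 1/a_t)) = 9296.35 m/s
Step 4: dv1 = |9296.35 - 7185.79| = 2110.56 m/s
Step 5: v2 (circular at r2) = 3172.84 m/s, v_t2 = 1812.43 m/s
Step 6: dv2 = |3172.84 - 1812.43| = 1360.41 m/s
Step 7: Total delta-v = 2110.56 + 1360.41 = 3471.0 m/s

3471.0


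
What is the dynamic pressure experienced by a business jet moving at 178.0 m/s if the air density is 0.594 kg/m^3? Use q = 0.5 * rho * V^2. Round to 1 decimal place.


Step 1: V^2 = 178.0^2 = 31684.0
Step 2: q = 0.5 * 0.594 * 31684.0
Step 3: q = 9410.1 Pa

9410.1


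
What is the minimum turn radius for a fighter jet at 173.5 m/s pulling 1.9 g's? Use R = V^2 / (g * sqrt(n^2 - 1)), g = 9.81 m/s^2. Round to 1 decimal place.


Step 1: V^2 = 173.5^2 = 30102.25
Step 2: n^2 - 1 = 1.9^2 - 1 = 2.61
Step 3: sqrt(2.61) = 1.615549
Step 4: R = 30102.25 / (9.81 * 1.615549) = 1899.4 m

1899.4


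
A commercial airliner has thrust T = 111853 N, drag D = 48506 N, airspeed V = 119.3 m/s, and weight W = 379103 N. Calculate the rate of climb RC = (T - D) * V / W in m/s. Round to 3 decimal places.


Step 1: Excess thrust = T - D = 111853 - 48506 = 63347 N
Step 2: Excess power = 63347 * 119.3 = 7557297.1 W
Step 3: RC = 7557297.1 / 379103 = 19.935 m/s

19.935


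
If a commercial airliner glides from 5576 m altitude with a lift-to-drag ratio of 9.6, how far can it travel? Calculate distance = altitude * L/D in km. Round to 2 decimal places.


Step 1: Glide distance = altitude * L/D = 5576 * 9.6 = 53529.6 m
Step 2: Convert to km: 53529.6 / 1000 = 53.53 km

53.53


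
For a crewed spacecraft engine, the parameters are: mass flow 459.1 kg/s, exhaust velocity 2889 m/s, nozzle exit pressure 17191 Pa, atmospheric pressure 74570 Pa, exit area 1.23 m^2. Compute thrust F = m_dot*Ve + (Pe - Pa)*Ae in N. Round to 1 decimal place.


Step 1: Momentum thrust = m_dot * Ve = 459.1 * 2889 = 1326339.9 N
Step 2: Pressure thrust = (Pe - Pa) * Ae = (17191 - 74570) * 1.23 = -70576.17 N
Step 3: Total thrust F = 1326339.9 + -70576.17 = 1255763.7 N

1255763.7


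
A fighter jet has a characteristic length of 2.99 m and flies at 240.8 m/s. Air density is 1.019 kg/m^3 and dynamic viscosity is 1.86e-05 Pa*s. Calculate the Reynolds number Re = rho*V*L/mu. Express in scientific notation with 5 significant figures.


Step 1: Numerator = rho * V * L = 1.019 * 240.8 * 2.99 = 733.671848
Step 2: Re = 733.671848 / 1.86e-05
Step 3: Re = 3.9445e+07

3.9445e+07


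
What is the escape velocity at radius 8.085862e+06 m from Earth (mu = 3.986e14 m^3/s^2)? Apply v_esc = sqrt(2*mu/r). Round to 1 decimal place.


Step 1: 2*mu/r = 2 * 3.986e14 / 8.085862e+06 = 98591838.4459
Step 2: v_esc = sqrt(98591838.4459) = 9929.3 m/s

9929.3


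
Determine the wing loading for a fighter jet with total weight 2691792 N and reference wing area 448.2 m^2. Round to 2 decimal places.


Step 1: Wing loading = W / S = 2691792 / 448.2
Step 2: Wing loading = 6005.78 N/m^2

6005.78


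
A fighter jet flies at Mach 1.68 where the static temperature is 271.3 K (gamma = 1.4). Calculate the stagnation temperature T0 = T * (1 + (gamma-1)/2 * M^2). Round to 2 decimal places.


Step 1: (gamma-1)/2 = 0.2
Step 2: M^2 = 2.8224
Step 3: 1 + 0.2 * 2.8224 = 1.56448
Step 4: T0 = 271.3 * 1.56448 = 424.44 K

424.44


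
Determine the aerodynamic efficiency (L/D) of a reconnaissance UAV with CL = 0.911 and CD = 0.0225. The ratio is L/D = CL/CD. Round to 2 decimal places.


Step 1: L/D = CL / CD = 0.911 / 0.0225
Step 2: L/D = 40.49

40.49


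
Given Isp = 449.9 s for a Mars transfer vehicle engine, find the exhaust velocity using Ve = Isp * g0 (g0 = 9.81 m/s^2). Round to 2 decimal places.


Step 1: Ve = Isp * g0 = 449.9 * 9.81
Step 2: Ve = 4413.52 m/s

4413.52


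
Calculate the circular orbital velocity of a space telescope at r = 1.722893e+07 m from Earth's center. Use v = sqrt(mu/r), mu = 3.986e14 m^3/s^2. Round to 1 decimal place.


Step 1: mu / r = 3.986e14 / 1.722893e+07 = 23135505.2229
Step 2: v = sqrt(23135505.2229) = 4809.9 m/s

4809.9


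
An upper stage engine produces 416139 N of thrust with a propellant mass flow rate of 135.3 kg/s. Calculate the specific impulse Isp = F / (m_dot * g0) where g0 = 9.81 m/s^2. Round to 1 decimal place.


Step 1: m_dot * g0 = 135.3 * 9.81 = 1327.29
Step 2: Isp = 416139 / 1327.29 = 313.5 s

313.5


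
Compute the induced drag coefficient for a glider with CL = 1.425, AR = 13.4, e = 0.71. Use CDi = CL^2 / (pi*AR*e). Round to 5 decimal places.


Step 1: CL^2 = 1.425^2 = 2.030625
Step 2: pi * AR * e = 3.14159 * 13.4 * 0.71 = 29.889113
Step 3: CDi = 2.030625 / 29.889113 = 0.06794

0.06794


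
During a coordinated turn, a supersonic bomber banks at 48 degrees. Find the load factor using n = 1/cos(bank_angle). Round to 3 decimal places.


Step 1: Convert 48 degrees to radians = 0.837758
Step 2: cos(48 deg) = 0.669131
Step 3: n = 1 / 0.669131 = 1.494

1.494


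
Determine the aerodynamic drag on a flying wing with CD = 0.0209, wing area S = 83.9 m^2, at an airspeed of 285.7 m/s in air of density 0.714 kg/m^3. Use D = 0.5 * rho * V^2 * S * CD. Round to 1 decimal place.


Step 1: Dynamic pressure q = 0.5 * 0.714 * 285.7^2 = 29139.9429 Pa
Step 2: Drag D = q * S * CD = 29139.9429 * 83.9 * 0.0209
Step 3: D = 51097.2 N

51097.2


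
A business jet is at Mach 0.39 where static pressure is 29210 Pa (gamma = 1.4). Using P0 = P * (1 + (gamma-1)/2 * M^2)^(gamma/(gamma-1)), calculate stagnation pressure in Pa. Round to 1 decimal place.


Step 1: (gamma-1)/2 * M^2 = 0.2 * 0.1521 = 0.03042
Step 2: 1 + 0.03042 = 1.03042
Step 3: Exponent gamma/(gamma-1) = 3.5
Step 4: P0 = 29210 * 1.03042^3.5 = 32440.1 Pa

32440.1


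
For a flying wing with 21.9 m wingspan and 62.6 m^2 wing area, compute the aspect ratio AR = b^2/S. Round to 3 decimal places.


Step 1: b^2 = 21.9^2 = 479.61
Step 2: AR = 479.61 / 62.6 = 7.662

7.662


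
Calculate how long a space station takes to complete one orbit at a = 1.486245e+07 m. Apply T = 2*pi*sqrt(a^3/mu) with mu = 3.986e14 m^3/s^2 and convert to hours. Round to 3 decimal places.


Step 1: a^3 / mu = 3.283003e+21 / 3.986e14 = 8.236334e+06
Step 2: sqrt(8.236334e+06) = 2869.9013 s
Step 3: T = 2*pi * 2869.9013 = 18032.12 s
Step 4: T in hours = 18032.12 / 3600 = 5.009 hours

5.009


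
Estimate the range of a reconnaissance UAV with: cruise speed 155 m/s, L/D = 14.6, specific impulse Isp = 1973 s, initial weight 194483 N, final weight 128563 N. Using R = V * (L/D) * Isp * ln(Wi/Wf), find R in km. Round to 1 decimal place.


Step 1: Coefficient = V * (L/D) * Isp = 155 * 14.6 * 1973 = 4464899.0 m
Step 2: Wi/Wf = 194483 / 128563 = 1.512745
Step 3: ln(1.512745) = 0.413926
Step 4: R = 4464899.0 * 0.413926 = 1848136.4 m = 1848.1 km

1848.1


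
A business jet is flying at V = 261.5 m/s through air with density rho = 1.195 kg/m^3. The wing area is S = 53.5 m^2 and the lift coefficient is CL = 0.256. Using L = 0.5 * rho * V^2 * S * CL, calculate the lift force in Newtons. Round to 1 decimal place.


Step 1: Calculate dynamic pressure q = 0.5 * 1.195 * 261.5^2 = 0.5 * 1.195 * 68382.25 = 40858.3944 Pa
Step 2: Multiply by wing area and lift coefficient: L = 40858.3944 * 53.5 * 0.256
Step 3: L = 2185924.0991 * 0.256 = 559596.6 N

559596.6


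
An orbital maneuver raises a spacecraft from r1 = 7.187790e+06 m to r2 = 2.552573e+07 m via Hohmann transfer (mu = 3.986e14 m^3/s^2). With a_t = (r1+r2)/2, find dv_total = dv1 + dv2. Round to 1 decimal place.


Step 1: Transfer semi-major axis a_t = (7.187790e+06 + 2.552573e+07) / 2 = 1.635676e+07 m
Step 2: v1 (circular at r1) = sqrt(mu/r1) = 7446.82 m/s
Step 3: v_t1 = sqrt(mu*(2/r1 - 1/a_t)) = 9302.75 m/s
Step 4: dv1 = |9302.75 - 7446.82| = 1855.93 m/s
Step 5: v2 (circular at r2) = 3951.66 m/s, v_t2 = 2619.56 m/s
Step 6: dv2 = |3951.66 - 2619.56| = 1332.1 m/s
Step 7: Total delta-v = 1855.93 + 1332.1 = 3188.0 m/s

3188.0


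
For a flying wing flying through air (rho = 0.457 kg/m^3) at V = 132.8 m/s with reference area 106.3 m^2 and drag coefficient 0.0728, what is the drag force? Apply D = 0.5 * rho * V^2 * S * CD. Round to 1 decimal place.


Step 1: Dynamic pressure q = 0.5 * 0.457 * 132.8^2 = 4029.7894 Pa
Step 2: Drag D = q * S * CD = 4029.7894 * 106.3 * 0.0728
Step 3: D = 31185.1 N

31185.1


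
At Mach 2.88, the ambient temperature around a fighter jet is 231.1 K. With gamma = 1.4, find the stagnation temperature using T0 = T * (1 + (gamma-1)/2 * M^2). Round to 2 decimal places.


Step 1: (gamma-1)/2 = 0.2
Step 2: M^2 = 8.2944
Step 3: 1 + 0.2 * 8.2944 = 2.65888
Step 4: T0 = 231.1 * 2.65888 = 614.47 K

614.47


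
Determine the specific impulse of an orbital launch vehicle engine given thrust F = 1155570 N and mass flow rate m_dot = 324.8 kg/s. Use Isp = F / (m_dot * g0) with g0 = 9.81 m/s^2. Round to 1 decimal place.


Step 1: m_dot * g0 = 324.8 * 9.81 = 3186.29
Step 2: Isp = 1155570 / 3186.29 = 362.7 s

362.7


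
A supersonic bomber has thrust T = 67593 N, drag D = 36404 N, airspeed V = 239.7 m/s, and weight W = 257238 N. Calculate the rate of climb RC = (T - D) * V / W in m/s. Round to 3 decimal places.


Step 1: Excess thrust = T - D = 67593 - 36404 = 31189 N
Step 2: Excess power = 31189 * 239.7 = 7476003.3 W
Step 3: RC = 7476003.3 / 257238 = 29.063 m/s

29.063


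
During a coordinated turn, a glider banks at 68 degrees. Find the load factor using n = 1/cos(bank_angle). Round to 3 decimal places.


Step 1: Convert 68 degrees to radians = 1.186824
Step 2: cos(68 deg) = 0.374607
Step 3: n = 1 / 0.374607 = 2.669

2.669


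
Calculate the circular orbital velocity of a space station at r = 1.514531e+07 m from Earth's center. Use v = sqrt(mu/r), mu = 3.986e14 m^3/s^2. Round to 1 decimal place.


Step 1: mu / r = 3.986e14 / 1.514531e+07 = 26318378.4287
Step 2: v = sqrt(26318378.4287) = 5130.1 m/s

5130.1


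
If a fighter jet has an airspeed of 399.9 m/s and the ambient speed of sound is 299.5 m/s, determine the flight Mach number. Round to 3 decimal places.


Step 1: M = V / a = 399.9 / 299.5
Step 2: M = 1.335

1.335


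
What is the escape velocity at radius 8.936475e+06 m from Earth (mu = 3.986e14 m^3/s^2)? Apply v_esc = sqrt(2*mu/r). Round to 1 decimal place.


Step 1: 2*mu/r = 2 * 3.986e14 / 8.936475e+06 = 89207433.5798
Step 2: v_esc = sqrt(89207433.5798) = 9445.0 m/s

9445.0


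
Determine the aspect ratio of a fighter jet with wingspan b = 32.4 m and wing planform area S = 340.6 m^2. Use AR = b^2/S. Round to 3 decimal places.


Step 1: b^2 = 32.4^2 = 1049.76
Step 2: AR = 1049.76 / 340.6 = 3.082

3.082


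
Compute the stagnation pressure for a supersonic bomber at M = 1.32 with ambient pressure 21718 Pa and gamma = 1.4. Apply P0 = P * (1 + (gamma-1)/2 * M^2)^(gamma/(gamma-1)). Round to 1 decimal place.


Step 1: (gamma-1)/2 * M^2 = 0.2 * 1.7424 = 0.34848
Step 2: 1 + 0.34848 = 1.34848
Step 3: Exponent gamma/(gamma-1) = 3.5
Step 4: P0 = 21718 * 1.34848^3.5 = 61840.9 Pa

61840.9


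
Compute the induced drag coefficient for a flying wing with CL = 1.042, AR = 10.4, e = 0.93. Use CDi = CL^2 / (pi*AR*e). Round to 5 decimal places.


Step 1: CL^2 = 1.042^2 = 1.085764
Step 2: pi * AR * e = 3.14159 * 10.4 * 0.93 = 30.385484
Step 3: CDi = 1.085764 / 30.385484 = 0.03573

0.03573


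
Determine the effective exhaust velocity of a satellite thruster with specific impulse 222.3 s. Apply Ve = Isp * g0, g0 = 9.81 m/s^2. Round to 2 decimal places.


Step 1: Ve = Isp * g0 = 222.3 * 9.81
Step 2: Ve = 2180.76 m/s

2180.76


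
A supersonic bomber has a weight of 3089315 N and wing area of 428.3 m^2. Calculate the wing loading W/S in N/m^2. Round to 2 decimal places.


Step 1: Wing loading = W / S = 3089315 / 428.3
Step 2: Wing loading = 7212.97 N/m^2

7212.97


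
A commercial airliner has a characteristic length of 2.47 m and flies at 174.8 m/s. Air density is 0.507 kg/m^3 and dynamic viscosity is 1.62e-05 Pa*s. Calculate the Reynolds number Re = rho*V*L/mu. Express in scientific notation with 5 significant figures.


Step 1: Numerator = rho * V * L = 0.507 * 174.8 * 2.47 = 218.900292
Step 2: Re = 218.900292 / 1.62e-05
Step 3: Re = 1.3512e+07

1.3512e+07


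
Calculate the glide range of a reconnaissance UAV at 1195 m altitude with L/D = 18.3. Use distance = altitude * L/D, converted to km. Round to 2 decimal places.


Step 1: Glide distance = altitude * L/D = 1195 * 18.3 = 21868.5 m
Step 2: Convert to km: 21868.5 / 1000 = 21.87 km

21.87


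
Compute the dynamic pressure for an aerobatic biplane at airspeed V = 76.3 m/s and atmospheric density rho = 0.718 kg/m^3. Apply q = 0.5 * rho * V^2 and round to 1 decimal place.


Step 1: V^2 = 76.3^2 = 5821.69
Step 2: q = 0.5 * 0.718 * 5821.69
Step 3: q = 2090.0 Pa

2090.0


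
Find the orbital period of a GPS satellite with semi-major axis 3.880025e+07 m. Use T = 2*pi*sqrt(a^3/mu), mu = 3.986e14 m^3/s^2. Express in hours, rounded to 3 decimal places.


Step 1: a^3 / mu = 5.841220e+22 / 3.986e14 = 1.465434e+08
Step 2: sqrt(1.465434e+08) = 12105.5113 s
Step 3: T = 2*pi * 12105.5113 = 76061.17 s
Step 4: T in hours = 76061.17 / 3600 = 21.128 hours

21.128


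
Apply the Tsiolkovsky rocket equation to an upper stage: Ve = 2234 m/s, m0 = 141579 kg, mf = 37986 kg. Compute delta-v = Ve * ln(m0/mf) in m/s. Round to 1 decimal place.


Step 1: Mass ratio m0/mf = 141579 / 37986 = 3.727136
Step 2: ln(3.727136) = 1.31564
Step 3: delta-v = 2234 * 1.31564 = 2939.1 m/s

2939.1


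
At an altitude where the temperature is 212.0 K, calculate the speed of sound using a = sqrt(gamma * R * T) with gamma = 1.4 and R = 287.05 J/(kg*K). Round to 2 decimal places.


Step 1: gamma * R * T = 1.4 * 287.05 * 212.0 = 85196.44
Step 2: a = sqrt(85196.44) = 291.88 m/s

291.88


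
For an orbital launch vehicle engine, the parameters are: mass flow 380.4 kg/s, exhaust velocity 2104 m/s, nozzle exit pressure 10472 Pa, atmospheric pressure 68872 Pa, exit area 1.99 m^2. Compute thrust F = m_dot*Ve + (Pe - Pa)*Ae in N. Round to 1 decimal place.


Step 1: Momentum thrust = m_dot * Ve = 380.4 * 2104 = 800361.6 N
Step 2: Pressure thrust = (Pe - Pa) * Ae = (10472 - 68872) * 1.99 = -116216.00 N
Step 3: Total thrust F = 800361.6 + -116216.00 = 684145.6 N

684145.6


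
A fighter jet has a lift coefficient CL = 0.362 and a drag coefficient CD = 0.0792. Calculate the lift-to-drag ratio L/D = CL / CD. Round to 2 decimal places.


Step 1: L/D = CL / CD = 0.362 / 0.0792
Step 2: L/D = 4.57

4.57


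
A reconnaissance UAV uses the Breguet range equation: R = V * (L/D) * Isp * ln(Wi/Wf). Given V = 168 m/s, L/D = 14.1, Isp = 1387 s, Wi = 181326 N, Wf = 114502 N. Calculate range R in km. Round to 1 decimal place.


Step 1: Coefficient = V * (L/D) * Isp = 168 * 14.1 * 1387 = 3285525.6 m
Step 2: Wi/Wf = 181326 / 114502 = 1.583606
Step 3: ln(1.583606) = 0.459704
Step 4: R = 3285525.6 * 0.459704 = 1510370.0 m = 1510.4 km

1510.4


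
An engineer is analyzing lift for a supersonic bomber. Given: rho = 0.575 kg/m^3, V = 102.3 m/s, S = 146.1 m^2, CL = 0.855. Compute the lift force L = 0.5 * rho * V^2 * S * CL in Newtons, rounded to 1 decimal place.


Step 1: Calculate dynamic pressure q = 0.5 * 0.575 * 102.3^2 = 0.5 * 0.575 * 10465.29 = 3008.7709 Pa
Step 2: Multiply by wing area and lift coefficient: L = 3008.7709 * 146.1 * 0.855
Step 3: L = 439581.4248 * 0.855 = 375842.1 N

375842.1


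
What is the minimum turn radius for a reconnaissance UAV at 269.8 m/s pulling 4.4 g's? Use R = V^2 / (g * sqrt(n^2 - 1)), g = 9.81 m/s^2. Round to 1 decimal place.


Step 1: V^2 = 269.8^2 = 72792.04
Step 2: n^2 - 1 = 4.4^2 - 1 = 18.36
Step 3: sqrt(18.36) = 4.284857
Step 4: R = 72792.04 / (9.81 * 4.284857) = 1731.7 m

1731.7


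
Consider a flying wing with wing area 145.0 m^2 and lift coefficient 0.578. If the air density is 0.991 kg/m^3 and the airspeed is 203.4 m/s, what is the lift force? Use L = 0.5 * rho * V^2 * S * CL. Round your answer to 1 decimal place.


Step 1: Calculate dynamic pressure q = 0.5 * 0.991 * 203.4^2 = 0.5 * 0.991 * 41371.56 = 20499.608 Pa
Step 2: Multiply by wing area and lift coefficient: L = 20499.608 * 145.0 * 0.578
Step 3: L = 2972443.1571 * 0.578 = 1718072.1 N

1718072.1


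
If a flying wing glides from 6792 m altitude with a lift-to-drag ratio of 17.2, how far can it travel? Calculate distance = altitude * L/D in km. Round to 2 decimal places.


Step 1: Glide distance = altitude * L/D = 6792 * 17.2 = 116822.4 m
Step 2: Convert to km: 116822.4 / 1000 = 116.82 km

116.82


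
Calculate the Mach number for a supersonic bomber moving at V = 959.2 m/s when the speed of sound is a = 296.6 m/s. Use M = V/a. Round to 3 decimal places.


Step 1: M = V / a = 959.2 / 296.6
Step 2: M = 3.234

3.234


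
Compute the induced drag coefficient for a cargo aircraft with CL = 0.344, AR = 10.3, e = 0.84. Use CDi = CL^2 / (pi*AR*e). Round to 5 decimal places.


Step 1: CL^2 = 0.344^2 = 0.118336
Step 2: pi * AR * e = 3.14159 * 10.3 * 0.84 = 27.18106
Step 3: CDi = 0.118336 / 27.18106 = 0.00435

0.00435


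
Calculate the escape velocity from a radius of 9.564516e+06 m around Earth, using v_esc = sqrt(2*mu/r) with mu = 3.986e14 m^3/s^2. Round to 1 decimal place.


Step 1: 2*mu/r = 2 * 3.986e14 / 9.564516e+06 = 83349748.1734
Step 2: v_esc = sqrt(83349748.1734) = 9129.6 m/s

9129.6


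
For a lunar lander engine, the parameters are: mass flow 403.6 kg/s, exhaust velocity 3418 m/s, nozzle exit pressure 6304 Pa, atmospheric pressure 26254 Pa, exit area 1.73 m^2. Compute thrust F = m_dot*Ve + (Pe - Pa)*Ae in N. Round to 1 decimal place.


Step 1: Momentum thrust = m_dot * Ve = 403.6 * 3418 = 1379504.8 N
Step 2: Pressure thrust = (Pe - Pa) * Ae = (6304 - 26254) * 1.73 = -34513.50 N
Step 3: Total thrust F = 1379504.8 + -34513.50 = 1344991.3 N

1344991.3


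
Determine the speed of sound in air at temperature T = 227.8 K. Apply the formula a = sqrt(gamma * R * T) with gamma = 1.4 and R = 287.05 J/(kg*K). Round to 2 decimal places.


Step 1: gamma * R * T = 1.4 * 287.05 * 227.8 = 91545.986
Step 2: a = sqrt(91545.986) = 302.57 m/s

302.57


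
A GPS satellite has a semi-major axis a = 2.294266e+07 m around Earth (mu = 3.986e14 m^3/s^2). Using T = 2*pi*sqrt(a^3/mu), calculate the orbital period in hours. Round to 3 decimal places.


Step 1: a^3 / mu = 1.207623e+22 / 3.986e14 = 3.029661e+07
Step 2: sqrt(3.029661e+07) = 5504.2355 s
Step 3: T = 2*pi * 5504.2355 = 34584.13 s
Step 4: T in hours = 34584.13 / 3600 = 9.607 hours

9.607


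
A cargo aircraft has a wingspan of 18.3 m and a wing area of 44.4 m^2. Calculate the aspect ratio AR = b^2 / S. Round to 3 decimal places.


Step 1: b^2 = 18.3^2 = 334.89
Step 2: AR = 334.89 / 44.4 = 7.543

7.543


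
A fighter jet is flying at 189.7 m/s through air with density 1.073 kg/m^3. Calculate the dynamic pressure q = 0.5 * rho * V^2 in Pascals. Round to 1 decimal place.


Step 1: V^2 = 189.7^2 = 35986.09
Step 2: q = 0.5 * 1.073 * 35986.09
Step 3: q = 19306.5 Pa

19306.5


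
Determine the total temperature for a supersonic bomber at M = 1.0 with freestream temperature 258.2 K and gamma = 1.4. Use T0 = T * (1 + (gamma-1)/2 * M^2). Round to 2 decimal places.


Step 1: (gamma-1)/2 = 0.2
Step 2: M^2 = 1.0
Step 3: 1 + 0.2 * 1.0 = 1.2
Step 4: T0 = 258.2 * 1.2 = 309.84 K

309.84


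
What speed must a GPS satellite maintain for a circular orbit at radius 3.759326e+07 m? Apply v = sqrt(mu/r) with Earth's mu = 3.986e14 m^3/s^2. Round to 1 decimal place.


Step 1: mu / r = 3.986e14 / 3.759326e+07 = 10602964.4676
Step 2: v = sqrt(10602964.4676) = 3256.2 m/s

3256.2


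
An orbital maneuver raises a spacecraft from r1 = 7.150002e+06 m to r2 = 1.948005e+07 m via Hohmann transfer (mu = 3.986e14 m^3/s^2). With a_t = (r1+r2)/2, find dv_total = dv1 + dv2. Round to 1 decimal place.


Step 1: Transfer semi-major axis a_t = (7.150002e+06 + 1.948005e+07) / 2 = 1.331503e+07 m
Step 2: v1 (circular at r1) = sqrt(mu/r1) = 7466.47 m/s
Step 3: v_t1 = sqrt(mu*(2/r1 - 1/a_t)) = 9031.08 m/s
Step 4: dv1 = |9031.08 - 7466.47| = 1564.6 m/s
Step 5: v2 (circular at r2) = 4523.49 m/s, v_t2 = 3314.79 m/s
Step 6: dv2 = |4523.49 - 3314.79| = 1208.7 m/s
Step 7: Total delta-v = 1564.6 + 1208.7 = 2773.3 m/s

2773.3


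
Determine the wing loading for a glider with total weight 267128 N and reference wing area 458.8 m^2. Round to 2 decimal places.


Step 1: Wing loading = W / S = 267128 / 458.8
Step 2: Wing loading = 582.23 N/m^2

582.23


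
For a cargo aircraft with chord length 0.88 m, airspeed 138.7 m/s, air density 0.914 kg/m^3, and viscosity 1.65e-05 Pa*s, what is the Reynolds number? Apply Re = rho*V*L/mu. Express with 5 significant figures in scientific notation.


Step 1: Numerator = rho * V * L = 0.914 * 138.7 * 0.88 = 111.559184
Step 2: Re = 111.559184 / 1.65e-05
Step 3: Re = 6.7612e+06

6.7612e+06


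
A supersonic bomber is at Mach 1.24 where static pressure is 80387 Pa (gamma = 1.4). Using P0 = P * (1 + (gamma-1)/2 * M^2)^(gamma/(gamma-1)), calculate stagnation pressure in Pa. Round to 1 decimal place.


Step 1: (gamma-1)/2 * M^2 = 0.2 * 1.5376 = 0.30752
Step 2: 1 + 0.30752 = 1.30752
Step 3: Exponent gamma/(gamma-1) = 3.5
Step 4: P0 = 80387 * 1.30752^3.5 = 205473.1 Pa

205473.1


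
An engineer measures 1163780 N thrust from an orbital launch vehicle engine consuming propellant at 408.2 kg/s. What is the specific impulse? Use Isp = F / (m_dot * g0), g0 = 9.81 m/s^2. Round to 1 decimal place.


Step 1: m_dot * g0 = 408.2 * 9.81 = 4004.44
Step 2: Isp = 1163780 / 4004.44 = 290.6 s

290.6


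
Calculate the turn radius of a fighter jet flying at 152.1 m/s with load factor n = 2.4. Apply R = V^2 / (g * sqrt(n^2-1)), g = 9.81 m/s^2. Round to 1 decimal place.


Step 1: V^2 = 152.1^2 = 23134.41
Step 2: n^2 - 1 = 2.4^2 - 1 = 4.76
Step 3: sqrt(4.76) = 2.181742
Step 4: R = 23134.41 / (9.81 * 2.181742) = 1080.9 m

1080.9


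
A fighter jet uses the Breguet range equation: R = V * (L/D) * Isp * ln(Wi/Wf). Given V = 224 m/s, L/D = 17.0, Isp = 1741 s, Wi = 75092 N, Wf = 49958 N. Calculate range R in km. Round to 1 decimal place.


Step 1: Coefficient = V * (L/D) * Isp = 224 * 17.0 * 1741 = 6629728.0 m
Step 2: Wi/Wf = 75092 / 49958 = 1.503103
Step 3: ln(1.503103) = 0.407531
Step 4: R = 6629728.0 * 0.407531 = 2701822.2 m = 2701.8 km

2701.8


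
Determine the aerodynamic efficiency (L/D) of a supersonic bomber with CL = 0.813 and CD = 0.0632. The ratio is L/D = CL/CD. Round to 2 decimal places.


Step 1: L/D = CL / CD = 0.813 / 0.0632
Step 2: L/D = 12.86

12.86


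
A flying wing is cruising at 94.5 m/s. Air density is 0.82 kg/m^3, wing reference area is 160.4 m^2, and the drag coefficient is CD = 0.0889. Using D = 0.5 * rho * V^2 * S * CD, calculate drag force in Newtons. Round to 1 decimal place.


Step 1: Dynamic pressure q = 0.5 * 0.82 * 94.5^2 = 3661.4025 Pa
Step 2: Drag D = q * S * CD = 3661.4025 * 160.4 * 0.0889
Step 3: D = 52210.0 N

52210.0


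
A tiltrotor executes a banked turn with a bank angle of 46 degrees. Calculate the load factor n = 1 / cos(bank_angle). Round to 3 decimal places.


Step 1: Convert 46 degrees to radians = 0.802851
Step 2: cos(46 deg) = 0.694658
Step 3: n = 1 / 0.694658 = 1.440

1.440


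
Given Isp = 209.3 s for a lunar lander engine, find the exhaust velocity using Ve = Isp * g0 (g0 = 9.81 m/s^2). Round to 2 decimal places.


Step 1: Ve = Isp * g0 = 209.3 * 9.81
Step 2: Ve = 2053.23 m/s

2053.23


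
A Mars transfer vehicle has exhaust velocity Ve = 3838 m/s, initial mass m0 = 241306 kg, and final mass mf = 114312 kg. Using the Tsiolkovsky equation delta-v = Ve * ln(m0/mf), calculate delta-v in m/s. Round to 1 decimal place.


Step 1: Mass ratio m0/mf = 241306 / 114312 = 2.110942
Step 2: ln(2.110942) = 0.747134
Step 3: delta-v = 3838 * 0.747134 = 2867.5 m/s

2867.5


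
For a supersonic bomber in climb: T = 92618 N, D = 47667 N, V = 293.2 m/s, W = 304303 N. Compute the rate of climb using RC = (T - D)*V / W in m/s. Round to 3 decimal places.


Step 1: Excess thrust = T - D = 92618 - 47667 = 44951 N
Step 2: Excess power = 44951 * 293.2 = 13179633.2 W
Step 3: RC = 13179633.2 / 304303 = 43.311 m/s

43.311


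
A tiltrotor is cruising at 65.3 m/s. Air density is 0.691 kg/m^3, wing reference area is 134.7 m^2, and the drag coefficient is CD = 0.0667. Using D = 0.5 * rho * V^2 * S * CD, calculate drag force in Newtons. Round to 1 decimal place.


Step 1: Dynamic pressure q = 0.5 * 0.691 * 65.3^2 = 1473.2431 Pa
Step 2: Drag D = q * S * CD = 1473.2431 * 134.7 * 0.0667
Step 3: D = 13236.3 N

13236.3


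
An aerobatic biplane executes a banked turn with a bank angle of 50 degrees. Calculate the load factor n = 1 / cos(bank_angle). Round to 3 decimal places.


Step 1: Convert 50 degrees to radians = 0.872665
Step 2: cos(50 deg) = 0.642788
Step 3: n = 1 / 0.642788 = 1.556

1.556


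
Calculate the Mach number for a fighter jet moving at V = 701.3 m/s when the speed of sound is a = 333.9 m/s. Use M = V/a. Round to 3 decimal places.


Step 1: M = V / a = 701.3 / 333.9
Step 2: M = 2.100

2.100


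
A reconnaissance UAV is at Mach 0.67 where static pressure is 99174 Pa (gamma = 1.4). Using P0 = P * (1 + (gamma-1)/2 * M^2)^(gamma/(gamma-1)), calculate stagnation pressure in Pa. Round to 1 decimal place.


Step 1: (gamma-1)/2 * M^2 = 0.2 * 0.4489 = 0.08978
Step 2: 1 + 0.08978 = 1.08978
Step 3: Exponent gamma/(gamma-1) = 3.5
Step 4: P0 = 99174 * 1.08978^3.5 = 133993.5 Pa

133993.5


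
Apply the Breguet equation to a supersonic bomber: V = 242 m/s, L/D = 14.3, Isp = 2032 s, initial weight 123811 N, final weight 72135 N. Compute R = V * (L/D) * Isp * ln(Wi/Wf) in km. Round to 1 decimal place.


Step 1: Coefficient = V * (L/D) * Isp = 242 * 14.3 * 2032 = 7031939.2 m
Step 2: Wi/Wf = 123811 / 72135 = 1.716379
Step 3: ln(1.716379) = 0.540217
Step 4: R = 7031939.2 * 0.540217 = 3798772.0 m = 3798.8 km

3798.8


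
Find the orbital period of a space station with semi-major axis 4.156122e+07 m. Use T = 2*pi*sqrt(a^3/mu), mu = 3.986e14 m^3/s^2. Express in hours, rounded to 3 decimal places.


Step 1: a^3 / mu = 7.179015e+22 / 3.986e14 = 1.801057e+08
Step 2: sqrt(1.801057e+08) = 13420.3482 s
Step 3: T = 2*pi * 13420.3482 = 84322.53 s
Step 4: T in hours = 84322.53 / 3600 = 23.423 hours

23.423


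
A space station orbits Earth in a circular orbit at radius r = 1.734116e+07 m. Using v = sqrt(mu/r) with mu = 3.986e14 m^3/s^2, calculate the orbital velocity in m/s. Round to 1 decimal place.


Step 1: mu / r = 3.986e14 / 1.734116e+07 = 22985774.8847
Step 2: v = sqrt(22985774.8847) = 4794.3 m/s

4794.3


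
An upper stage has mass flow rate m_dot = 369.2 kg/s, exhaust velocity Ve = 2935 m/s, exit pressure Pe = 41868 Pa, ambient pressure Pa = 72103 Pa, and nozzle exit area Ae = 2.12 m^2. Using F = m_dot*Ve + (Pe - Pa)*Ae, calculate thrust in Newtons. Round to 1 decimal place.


Step 1: Momentum thrust = m_dot * Ve = 369.2 * 2935 = 1083602.0 N
Step 2: Pressure thrust = (Pe - Pa) * Ae = (41868 - 72103) * 2.12 = -64098.20 N
Step 3: Total thrust F = 1083602.0 + -64098.20 = 1019503.8 N

1019503.8


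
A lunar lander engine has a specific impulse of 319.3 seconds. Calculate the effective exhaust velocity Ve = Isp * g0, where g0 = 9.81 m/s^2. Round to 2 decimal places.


Step 1: Ve = Isp * g0 = 319.3 * 9.81
Step 2: Ve = 3132.33 m/s

3132.33


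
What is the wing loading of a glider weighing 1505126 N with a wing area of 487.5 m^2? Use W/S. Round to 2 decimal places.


Step 1: Wing loading = W / S = 1505126 / 487.5
Step 2: Wing loading = 3087.44 N/m^2

3087.44


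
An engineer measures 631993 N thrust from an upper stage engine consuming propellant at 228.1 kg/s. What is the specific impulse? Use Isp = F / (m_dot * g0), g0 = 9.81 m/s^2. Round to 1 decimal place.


Step 1: m_dot * g0 = 228.1 * 9.81 = 2237.66
Step 2: Isp = 631993 / 2237.66 = 282.4 s

282.4


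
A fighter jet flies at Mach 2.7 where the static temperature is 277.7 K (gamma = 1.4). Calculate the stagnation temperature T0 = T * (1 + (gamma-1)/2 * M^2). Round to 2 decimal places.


Step 1: (gamma-1)/2 = 0.2
Step 2: M^2 = 7.29
Step 3: 1 + 0.2 * 7.29 = 2.458
Step 4: T0 = 277.7 * 2.458 = 682.59 K

682.59


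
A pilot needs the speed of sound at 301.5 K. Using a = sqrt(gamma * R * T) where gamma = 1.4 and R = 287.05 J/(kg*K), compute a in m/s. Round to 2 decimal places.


Step 1: gamma * R * T = 1.4 * 287.05 * 301.5 = 121163.805
Step 2: a = sqrt(121163.805) = 348.09 m/s

348.09


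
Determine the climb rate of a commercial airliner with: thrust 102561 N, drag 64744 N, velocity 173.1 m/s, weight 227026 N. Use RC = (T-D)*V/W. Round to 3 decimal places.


Step 1: Excess thrust = T - D = 102561 - 64744 = 37817 N
Step 2: Excess power = 37817 * 173.1 = 6546122.7 W
Step 3: RC = 6546122.7 / 227026 = 28.834 m/s

28.834


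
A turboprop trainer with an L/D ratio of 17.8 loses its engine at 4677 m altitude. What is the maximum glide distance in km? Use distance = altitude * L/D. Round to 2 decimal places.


Step 1: Glide distance = altitude * L/D = 4677 * 17.8 = 83250.6 m
Step 2: Convert to km: 83250.6 / 1000 = 83.25 km

83.25


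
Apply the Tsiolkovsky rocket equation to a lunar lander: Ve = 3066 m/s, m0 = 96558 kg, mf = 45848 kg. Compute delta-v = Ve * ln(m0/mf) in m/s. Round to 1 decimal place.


Step 1: Mass ratio m0/mf = 96558 / 45848 = 2.106046
Step 2: ln(2.106046) = 0.744812
Step 3: delta-v = 3066 * 0.744812 = 2283.6 m/s

2283.6


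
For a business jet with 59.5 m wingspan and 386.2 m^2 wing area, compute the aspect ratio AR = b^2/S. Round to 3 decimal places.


Step 1: b^2 = 59.5^2 = 3540.25
Step 2: AR = 3540.25 / 386.2 = 9.167

9.167


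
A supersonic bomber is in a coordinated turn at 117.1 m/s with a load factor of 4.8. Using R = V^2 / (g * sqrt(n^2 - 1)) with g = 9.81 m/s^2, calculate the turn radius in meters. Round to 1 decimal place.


Step 1: V^2 = 117.1^2 = 13712.41
Step 2: n^2 - 1 = 4.8^2 - 1 = 22.04
Step 3: sqrt(22.04) = 4.694678
Step 4: R = 13712.41 / (9.81 * 4.694678) = 297.7 m

297.7


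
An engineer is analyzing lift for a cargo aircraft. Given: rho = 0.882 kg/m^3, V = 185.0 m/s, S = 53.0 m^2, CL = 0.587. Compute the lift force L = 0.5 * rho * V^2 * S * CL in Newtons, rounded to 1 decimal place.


Step 1: Calculate dynamic pressure q = 0.5 * 0.882 * 185.0^2 = 0.5 * 0.882 * 34225.0 = 15093.225 Pa
Step 2: Multiply by wing area and lift coefficient: L = 15093.225 * 53.0 * 0.587
Step 3: L = 799940.925 * 0.587 = 469565.3 N

469565.3


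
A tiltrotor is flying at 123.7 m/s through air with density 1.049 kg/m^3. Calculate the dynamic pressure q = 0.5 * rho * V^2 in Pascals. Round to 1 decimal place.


Step 1: V^2 = 123.7^2 = 15301.69
Step 2: q = 0.5 * 1.049 * 15301.69
Step 3: q = 8025.7 Pa

8025.7


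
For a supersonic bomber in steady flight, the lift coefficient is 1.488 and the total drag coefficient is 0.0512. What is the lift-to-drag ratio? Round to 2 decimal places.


Step 1: L/D = CL / CD = 1.488 / 0.0512
Step 2: L/D = 29.06

29.06


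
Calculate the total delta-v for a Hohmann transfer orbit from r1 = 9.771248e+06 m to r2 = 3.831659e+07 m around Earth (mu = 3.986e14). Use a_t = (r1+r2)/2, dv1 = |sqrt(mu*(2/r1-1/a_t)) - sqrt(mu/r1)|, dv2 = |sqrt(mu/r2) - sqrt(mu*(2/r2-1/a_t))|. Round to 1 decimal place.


Step 1: Transfer semi-major axis a_t = (9.771248e+06 + 3.831659e+07) / 2 = 2.404392e+07 m
Step 2: v1 (circular at r1) = sqrt(mu/r1) = 6386.95 m/s
Step 3: v_t1 = sqrt(mu*(2/r1 - 1/a_t)) = 8062.77 m/s
Step 4: dv1 = |8062.77 - 6386.95| = 1675.82 m/s
Step 5: v2 (circular at r2) = 3225.34 m/s, v_t2 = 2056.12 m/s
Step 6: dv2 = |3225.34 - 2056.12| = 1169.22 m/s
Step 7: Total delta-v = 1675.82 + 1169.22 = 2845.0 m/s

2845.0


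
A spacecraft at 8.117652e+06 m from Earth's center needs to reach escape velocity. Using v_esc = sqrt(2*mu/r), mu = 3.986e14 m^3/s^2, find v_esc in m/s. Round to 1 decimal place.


Step 1: 2*mu/r = 2 * 3.986e14 / 8.117652e+06 = 98205737.324
Step 2: v_esc = sqrt(98205737.324) = 9909.9 m/s

9909.9


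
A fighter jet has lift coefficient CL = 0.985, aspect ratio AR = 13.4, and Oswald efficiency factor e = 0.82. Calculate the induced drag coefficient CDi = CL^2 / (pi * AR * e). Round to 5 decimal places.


Step 1: CL^2 = 0.985^2 = 0.970225
Step 2: pi * AR * e = 3.14159 * 13.4 * 0.82 = 34.51982
Step 3: CDi = 0.970225 / 34.51982 = 0.02811

0.02811


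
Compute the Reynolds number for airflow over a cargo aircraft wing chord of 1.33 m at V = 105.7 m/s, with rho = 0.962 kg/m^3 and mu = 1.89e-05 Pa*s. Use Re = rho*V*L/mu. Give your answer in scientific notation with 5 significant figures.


Step 1: Numerator = rho * V * L = 0.962 * 105.7 * 1.33 = 135.238922
Step 2: Re = 135.238922 / 1.89e-05
Step 3: Re = 7.1555e+06

7.1555e+06


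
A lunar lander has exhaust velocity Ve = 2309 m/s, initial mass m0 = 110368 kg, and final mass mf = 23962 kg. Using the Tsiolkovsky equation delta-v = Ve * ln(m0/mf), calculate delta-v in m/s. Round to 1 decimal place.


Step 1: Mass ratio m0/mf = 110368 / 23962 = 4.605959
Step 2: ln(4.605959) = 1.527351
Step 3: delta-v = 2309 * 1.527351 = 3526.7 m/s

3526.7


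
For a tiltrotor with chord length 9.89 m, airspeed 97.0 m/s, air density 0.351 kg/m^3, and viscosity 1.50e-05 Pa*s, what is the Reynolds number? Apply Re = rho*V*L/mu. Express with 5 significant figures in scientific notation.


Step 1: Numerator = rho * V * L = 0.351 * 97.0 * 9.89 = 336.72483
Step 2: Re = 336.72483 / 1.50e-05
Step 3: Re = 2.2448e+07

2.2448e+07


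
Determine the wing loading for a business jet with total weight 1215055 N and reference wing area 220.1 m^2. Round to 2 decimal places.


Step 1: Wing loading = W / S = 1215055 / 220.1
Step 2: Wing loading = 5520.47 N/m^2

5520.47


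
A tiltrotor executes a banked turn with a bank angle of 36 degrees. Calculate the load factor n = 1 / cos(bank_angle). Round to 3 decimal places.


Step 1: Convert 36 degrees to radians = 0.628319
Step 2: cos(36 deg) = 0.809017
Step 3: n = 1 / 0.809017 = 1.236

1.236


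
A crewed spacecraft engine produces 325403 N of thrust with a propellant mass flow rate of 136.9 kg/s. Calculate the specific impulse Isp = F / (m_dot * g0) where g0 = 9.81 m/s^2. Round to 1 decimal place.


Step 1: m_dot * g0 = 136.9 * 9.81 = 1342.99
Step 2: Isp = 325403 / 1342.99 = 242.3 s

242.3


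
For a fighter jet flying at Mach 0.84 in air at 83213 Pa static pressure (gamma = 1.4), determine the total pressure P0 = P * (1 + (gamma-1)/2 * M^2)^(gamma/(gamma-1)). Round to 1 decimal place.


Step 1: (gamma-1)/2 * M^2 = 0.2 * 0.7056 = 0.14112
Step 2: 1 + 0.14112 = 1.14112
Step 3: Exponent gamma/(gamma-1) = 3.5
Step 4: P0 = 83213 * 1.14112^3.5 = 132084.2 Pa

132084.2


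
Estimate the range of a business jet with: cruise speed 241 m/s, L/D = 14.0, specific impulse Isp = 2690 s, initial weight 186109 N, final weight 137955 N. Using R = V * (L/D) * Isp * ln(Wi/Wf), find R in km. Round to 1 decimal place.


Step 1: Coefficient = V * (L/D) * Isp = 241 * 14.0 * 2690 = 9076060.0 m
Step 2: Wi/Wf = 186109 / 137955 = 1.349056
Step 3: ln(1.349056) = 0.299405
Step 4: R = 9076060.0 * 0.299405 = 2717417.5 m = 2717.4 km

2717.4


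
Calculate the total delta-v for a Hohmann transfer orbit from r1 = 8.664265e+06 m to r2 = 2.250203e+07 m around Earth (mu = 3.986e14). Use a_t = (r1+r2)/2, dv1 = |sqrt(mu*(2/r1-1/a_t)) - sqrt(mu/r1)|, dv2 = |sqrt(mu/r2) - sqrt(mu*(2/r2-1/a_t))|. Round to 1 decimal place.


Step 1: Transfer semi-major axis a_t = (8.664265e+06 + 2.250203e+07) / 2 = 1.558315e+07 m
Step 2: v1 (circular at r1) = sqrt(mu/r1) = 6782.7 m/s
Step 3: v_t1 = sqrt(mu*(2/r1 - 1/a_t)) = 8150.53 m/s
Step 4: dv1 = |8150.53 - 6782.7| = 1367.83 m/s
Step 5: v2 (circular at r2) = 4208.8 m/s, v_t2 = 3138.31 m/s
Step 6: dv2 = |4208.8 - 3138.31| = 1070.48 m/s
Step 7: Total delta-v = 1367.83 + 1070.48 = 2438.3 m/s

2438.3


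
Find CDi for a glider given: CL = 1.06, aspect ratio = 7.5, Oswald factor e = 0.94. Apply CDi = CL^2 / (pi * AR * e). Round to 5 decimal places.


Step 1: CL^2 = 1.06^2 = 1.1236
Step 2: pi * AR * e = 3.14159 * 7.5 * 0.94 = 22.148228
Step 3: CDi = 1.1236 / 22.148228 = 0.05073

0.05073


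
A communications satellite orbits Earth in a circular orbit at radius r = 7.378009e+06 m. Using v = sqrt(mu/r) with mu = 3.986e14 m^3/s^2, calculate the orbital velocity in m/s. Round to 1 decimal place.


Step 1: mu / r = 3.986e14 / 7.378009e+06 = 54025415.2577
Step 2: v = sqrt(54025415.2577) = 7350.2 m/s

7350.2


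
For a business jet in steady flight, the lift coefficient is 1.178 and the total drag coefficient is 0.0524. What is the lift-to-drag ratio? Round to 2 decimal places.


Step 1: L/D = CL / CD = 1.178 / 0.0524
Step 2: L/D = 22.48

22.48


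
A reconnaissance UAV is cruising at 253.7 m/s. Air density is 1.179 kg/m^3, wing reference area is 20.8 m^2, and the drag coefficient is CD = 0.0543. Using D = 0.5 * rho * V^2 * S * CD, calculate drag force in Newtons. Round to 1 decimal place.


Step 1: Dynamic pressure q = 0.5 * 1.179 * 253.7^2 = 37942.3953 Pa
Step 2: Drag D = q * S * CD = 37942.3953 * 20.8 * 0.0543
Step 3: D = 42853.7 N

42853.7


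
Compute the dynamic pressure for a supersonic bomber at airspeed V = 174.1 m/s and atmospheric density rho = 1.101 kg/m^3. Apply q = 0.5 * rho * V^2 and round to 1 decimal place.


Step 1: V^2 = 174.1^2 = 30310.81
Step 2: q = 0.5 * 1.101 * 30310.81
Step 3: q = 16686.1 Pa

16686.1
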